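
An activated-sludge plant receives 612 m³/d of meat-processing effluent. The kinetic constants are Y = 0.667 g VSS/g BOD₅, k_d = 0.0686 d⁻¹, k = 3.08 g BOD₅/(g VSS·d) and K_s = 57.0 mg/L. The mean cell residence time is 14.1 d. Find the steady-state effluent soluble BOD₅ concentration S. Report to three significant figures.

For a completely mixed reactor with recycle the Lawrence–McCarty relation gives S = K_s·(1 + k_d·θ_c) / [θ_c·(Y·k − k_d) − 1] = 57.0 × (1 + 0.0686 × 14.1) / [14.1 × (0.667 × 3.08 − 0.0686) − 1] = 112.1 / 27.00 = 4.153 mg/L.

S ≈ 4.15 mg/L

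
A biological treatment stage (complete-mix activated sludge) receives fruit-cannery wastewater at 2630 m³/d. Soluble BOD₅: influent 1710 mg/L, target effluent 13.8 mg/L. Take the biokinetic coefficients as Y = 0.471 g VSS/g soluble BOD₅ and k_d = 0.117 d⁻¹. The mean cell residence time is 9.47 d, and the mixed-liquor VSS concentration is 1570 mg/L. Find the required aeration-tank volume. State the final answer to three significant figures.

Steady-state biomass mass balance: V·X·(1 + k_d·θ_c) = Y·Q·(S₀ − S)·θ_c, so V = 0.471 × 2630 × (1710 − 13.8) × 9.47 / [1570 × (1 + 0.117 × 9.47)] = 1.99×10^7 / 3310 = 6012 m³.

V ≈ 6010 m³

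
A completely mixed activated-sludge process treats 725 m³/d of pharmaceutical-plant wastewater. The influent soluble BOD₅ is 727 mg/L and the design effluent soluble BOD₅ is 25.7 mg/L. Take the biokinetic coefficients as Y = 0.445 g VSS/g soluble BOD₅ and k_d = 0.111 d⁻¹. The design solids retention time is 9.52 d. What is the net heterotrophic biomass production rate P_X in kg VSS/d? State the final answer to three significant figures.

P_X ≈ 110 kg VSS/d

Y_obs = Y / (1 + k_d θ_c) = 0.445 / (1 + 0.111 × 9.52) = 0.445 / 2.057 = 0.2164.
ΔS = 727 − 25.7 = 701.3 mg/L, so the substrate removal rate is 725 × 701.3/1000 = 508.4 kg soluble BOD₅/d.
P_X = Y_obs · Q(S₀ − S) = 0.2164 × 508.4 = 110.0 kg VSS/d.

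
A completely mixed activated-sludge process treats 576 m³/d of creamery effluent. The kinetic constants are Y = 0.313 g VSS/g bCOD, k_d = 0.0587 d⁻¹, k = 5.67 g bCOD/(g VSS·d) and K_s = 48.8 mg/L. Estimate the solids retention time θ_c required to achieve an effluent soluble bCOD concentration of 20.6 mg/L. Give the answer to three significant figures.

θ_c ≈ 2.14 d

From 1/θ_c = Y·k·S/(K_s + S) − k_d: Y·k·S/(K_s+S) = 0.313 × 5.67 × 20.6 / (48.8 + 20.6) = 0.5268 d⁻¹.
1/θ_c = 0.5268 − 0.0587 = 0.4681 d⁻¹, so θ_c = 2.136 d.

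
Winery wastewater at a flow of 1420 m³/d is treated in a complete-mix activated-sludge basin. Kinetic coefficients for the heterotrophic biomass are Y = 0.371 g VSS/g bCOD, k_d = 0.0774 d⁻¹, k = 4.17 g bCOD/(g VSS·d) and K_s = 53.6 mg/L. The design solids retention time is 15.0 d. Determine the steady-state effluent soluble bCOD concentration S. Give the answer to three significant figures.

S ≈ 5.50 mg/L

For a completely mixed reactor with recycle the Lawrence–McCarty relation gives S = K_s·(1 + k_d·θ_c) / [θ_c·(Y·k − k_d) − 1] = 53.6 × (1 + 0.0774 × 15.0) / [15.0 × (0.371 × 4.17 − 0.0774) − 1] = 115.8 / 21.05 = 5.504 mg/L.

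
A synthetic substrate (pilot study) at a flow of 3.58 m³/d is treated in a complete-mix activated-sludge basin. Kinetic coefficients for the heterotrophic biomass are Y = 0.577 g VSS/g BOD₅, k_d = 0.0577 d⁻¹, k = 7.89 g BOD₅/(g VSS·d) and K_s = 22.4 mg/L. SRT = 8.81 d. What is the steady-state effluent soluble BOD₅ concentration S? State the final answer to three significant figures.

Effluent substrate depends only on kinetics and SRT: S = K_s(1 + k_d θ_c) / [θ_c(Yk − k_d) − 1] = 22.4 × (1 + 0.0577 × 8.81) / [8.81 × (0.577 × 7.89 − 0.0577) − 1] = 33.79 / 38.60 = 0.8753 mg/L.

S ≈ 0.875 mg/L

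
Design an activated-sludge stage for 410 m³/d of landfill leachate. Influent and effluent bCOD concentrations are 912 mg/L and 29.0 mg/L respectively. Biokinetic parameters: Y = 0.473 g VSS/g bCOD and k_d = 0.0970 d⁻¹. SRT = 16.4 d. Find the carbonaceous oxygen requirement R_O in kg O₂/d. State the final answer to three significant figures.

R_O ≈ 268 kg O₂/d

Observed yield with endogenous decay: Y_obs = Y / (1 + k_d·θ_c) = 0.473 / (1 + 0.0970 × 16.4) = 0.473 / 2.591 = 0.1826 g VSS/g bCOD.
Q·(S₀ − S) = 410 × (912 − 29.0) × 10⁻³ = 362.0 kg/d removed.
Biomass synthesised: P_X = Y_obs × 362.0 = 66.10 kg VSS/d.
R_O = Q·ΔS − 1.42 P_X = 362.0 − 93.86 = 268.2 kg O₂/d.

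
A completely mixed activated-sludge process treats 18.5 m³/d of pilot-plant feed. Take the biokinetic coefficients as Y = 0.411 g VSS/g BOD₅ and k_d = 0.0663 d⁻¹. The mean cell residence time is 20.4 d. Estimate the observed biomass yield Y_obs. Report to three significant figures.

Y_obs ≈ 0.175 g VSS/g BOD₅

The observed yield is Y_obs = Y/(1 + k_d·θ_c) = 0.411 / (1 + 0.0663 × 20.4) = 0.411 / 2.353 = 0.1747 g VSS per g BOD₅ removed.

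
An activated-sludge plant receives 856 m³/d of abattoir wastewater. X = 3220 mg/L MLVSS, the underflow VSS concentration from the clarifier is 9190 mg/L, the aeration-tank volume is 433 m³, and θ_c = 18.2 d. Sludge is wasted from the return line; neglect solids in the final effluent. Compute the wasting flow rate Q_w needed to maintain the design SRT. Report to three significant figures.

Wasting from the return line (neglecting effluent solids): Q_w = V·X / (θ_c·X_r) = 433.0 × 3220 / (18.2 × 9190) = 8.336 m³/d.

Q_w ≈ 8.34 m³/d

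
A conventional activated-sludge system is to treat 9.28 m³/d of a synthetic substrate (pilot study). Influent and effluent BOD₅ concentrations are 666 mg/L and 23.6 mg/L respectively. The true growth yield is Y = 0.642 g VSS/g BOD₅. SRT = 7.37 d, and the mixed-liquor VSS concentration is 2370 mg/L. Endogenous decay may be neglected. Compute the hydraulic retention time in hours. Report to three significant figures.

τ ≈ 30.8 h

V·X = Y·Q·ΔS·θ_c gives V = 0.642 × 9.28 × (666 − 23.6) × 7.37 / 2370 = 11.90 m³.
Hydraulic retention time τ = V/Q = 11.90 / 9.28 = 1.283 d = 30.78 h.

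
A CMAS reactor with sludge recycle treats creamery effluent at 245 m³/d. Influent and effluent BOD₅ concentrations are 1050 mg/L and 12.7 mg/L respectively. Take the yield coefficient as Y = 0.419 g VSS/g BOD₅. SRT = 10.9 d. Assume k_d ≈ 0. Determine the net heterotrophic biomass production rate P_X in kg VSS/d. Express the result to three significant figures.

Since k_d ≈ 0, Y_obs = Y = 0.419 g VSS/g BOD₅.
ΔS = 1050 − 12.7 = 1037 mg/L, so the substrate removal rate is 245 × 1037/1000 = 254.1 kg BOD₅/d.
So the net sludge growth is P_X = 0.4190 × 254.1 = 106.5 kg VSS/d.

P_X ≈ 106 kg VSS/d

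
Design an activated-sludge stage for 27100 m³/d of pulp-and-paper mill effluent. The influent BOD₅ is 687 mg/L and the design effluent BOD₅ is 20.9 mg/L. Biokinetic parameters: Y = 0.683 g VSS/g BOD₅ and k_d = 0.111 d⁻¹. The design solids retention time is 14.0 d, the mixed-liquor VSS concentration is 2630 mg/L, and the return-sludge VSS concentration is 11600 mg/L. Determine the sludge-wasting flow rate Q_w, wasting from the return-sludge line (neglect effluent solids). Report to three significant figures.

Steady-state biomass mass balance: V·X·(1 + k_d·θ_c) = Y·Q·(S₀ − S)·θ_c, so V = 0.683 × 27100 × (687 − 20.9) × 14.0 / [2630 × (1 + 0.111 × 14.0)] = 1.73×10^8 / 6717 = 25697 m³.
θ_c = V·X/(Q_w·X_r) when wasting from the recycle, so Q_w = V·X/(θ_c·X_r) = 25697 × 2630 / (14.0 × 11600) = 416.2 m³/d.

Q_w ≈ 416 m³/d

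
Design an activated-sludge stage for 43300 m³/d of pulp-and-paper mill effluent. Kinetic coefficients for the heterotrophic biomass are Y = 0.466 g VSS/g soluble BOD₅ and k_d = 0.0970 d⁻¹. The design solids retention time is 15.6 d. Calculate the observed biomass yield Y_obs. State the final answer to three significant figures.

Y_obs ≈ 0.185 g VSS/g soluble BOD₅

Y_obs = Y / (1 + k_d θ_c) = 0.466 / (1 + 0.0970 × 15.6) = 0.466 / 2.513 = 0.1854.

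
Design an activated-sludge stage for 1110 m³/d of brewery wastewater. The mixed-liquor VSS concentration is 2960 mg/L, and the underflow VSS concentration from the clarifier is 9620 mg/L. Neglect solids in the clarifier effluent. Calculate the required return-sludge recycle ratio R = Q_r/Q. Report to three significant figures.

Solids balance on the clarifier gives (1+R)X = R·X_r, so R = X/(X_r − X) = 2960 / (9620 − 2960) = 0.4444.

R ≈ 0.444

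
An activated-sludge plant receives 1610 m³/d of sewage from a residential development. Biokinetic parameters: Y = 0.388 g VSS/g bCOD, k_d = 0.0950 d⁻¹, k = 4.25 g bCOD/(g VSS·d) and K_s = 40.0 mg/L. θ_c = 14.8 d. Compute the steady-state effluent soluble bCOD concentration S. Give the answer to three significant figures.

S ≈ 4.37 mg/L

For a completely mixed reactor with recycle the Lawrence–McCarty relation gives S = K_s·(1 + k_d·θ_c) / [θ_c·(Y·k − k_d) − 1] = 40.0 × (1 + 0.0950 × 14.8) / [14.8 × (0.388 × 4.25 − 0.0950) − 1] = 96.24 / 22.00 = 4.375 mg/L.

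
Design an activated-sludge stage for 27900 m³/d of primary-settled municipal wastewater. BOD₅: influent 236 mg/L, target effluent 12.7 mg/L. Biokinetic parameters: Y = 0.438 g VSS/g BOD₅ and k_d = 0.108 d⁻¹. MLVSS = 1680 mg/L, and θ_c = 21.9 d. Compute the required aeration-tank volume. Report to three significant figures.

V ≈ 10600 m³

Steady-state biomass mass balance: V·X·(1 + k_d·θ_c) = Y·Q·(S₀ − S)·θ_c, so V = 0.438 × 27900 × (236 − 12.7) × 21.9 / [1680 × (1 + 0.108 × 21.9)] = 5.98×10^7 / 5654 = 10570 m³.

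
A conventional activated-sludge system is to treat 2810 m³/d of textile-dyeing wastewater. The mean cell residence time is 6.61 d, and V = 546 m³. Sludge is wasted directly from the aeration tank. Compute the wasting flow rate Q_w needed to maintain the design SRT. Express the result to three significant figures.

Wasting from the aeration tank: Q_w = V / θ_c = 546.0 / 6.61 = 82.60 m³/d.

Q_w ≈ 82.6 m³/d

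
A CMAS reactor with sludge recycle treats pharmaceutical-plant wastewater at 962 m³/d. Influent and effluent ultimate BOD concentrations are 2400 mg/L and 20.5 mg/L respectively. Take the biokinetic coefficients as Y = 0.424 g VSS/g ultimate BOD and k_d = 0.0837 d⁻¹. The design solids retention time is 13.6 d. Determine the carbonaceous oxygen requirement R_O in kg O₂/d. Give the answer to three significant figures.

R_O ≈ 1640 kg O₂/d

Observed yield with endogenous decay: Y_obs = Y / (1 + k_d·θ_c) = 0.424 / (1 + 0.0837 × 13.6) = 0.424 / 2.138 = 0.1983 g VSS/g ultimate BOD.
Q·(S₀ − S) = 962 × (2400 − 20.5) × 10⁻³ = 2289 kg/d removed.
Biomass synthesised: P_X = Y_obs × 2289 = 453.9 kg VSS/d.
R_O = Q·(S₀ − S) − 1.42·P_X = 2289 − 1.42 × 453.9 = 1645 kg O₂/d.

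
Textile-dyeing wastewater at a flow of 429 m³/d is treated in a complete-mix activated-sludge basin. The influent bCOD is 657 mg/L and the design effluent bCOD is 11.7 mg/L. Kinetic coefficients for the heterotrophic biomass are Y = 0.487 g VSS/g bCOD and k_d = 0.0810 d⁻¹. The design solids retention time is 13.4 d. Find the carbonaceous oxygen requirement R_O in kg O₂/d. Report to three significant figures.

Observed yield with endogenous decay: Y_obs = Y / (1 + k_d·θ_c) = 0.487 / (1 + 0.0810 × 13.4) = 0.487 / 2.085 = 0.2335 g VSS/g bCOD.
Mass of bCOD removed per day: Q(S₀ − S) = 429 × 645.3 g/m³ = 276.8 kg/d.
P_X = Y_obs·Q·(S₀ − S) = 0.2335 × 276.8 = 64.65 kg VSS/d.
R_O = Q·(S₀ − S) − 1.42·P_X = 276.8 − 1.42 × 64.65 = 185.0 kg O₂/d.

R_O ≈ 185 kg O₂/d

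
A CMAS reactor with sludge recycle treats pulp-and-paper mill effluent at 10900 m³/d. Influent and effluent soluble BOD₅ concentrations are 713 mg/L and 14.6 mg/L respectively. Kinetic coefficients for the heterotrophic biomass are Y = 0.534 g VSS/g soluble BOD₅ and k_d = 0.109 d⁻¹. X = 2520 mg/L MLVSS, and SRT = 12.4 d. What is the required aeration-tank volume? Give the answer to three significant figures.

Steady-state biomass mass balance: V·X·(1 + k_d·θ_c) = Y·Q·(S₀ − S)·θ_c, so V = 0.534 × 10900 × (713 − 14.6) × 12.4 / [2520 × (1 + 0.109 × 12.4)] = 5.04×10^7 / 5926 = 8506 m³.

V ≈ 8510 m³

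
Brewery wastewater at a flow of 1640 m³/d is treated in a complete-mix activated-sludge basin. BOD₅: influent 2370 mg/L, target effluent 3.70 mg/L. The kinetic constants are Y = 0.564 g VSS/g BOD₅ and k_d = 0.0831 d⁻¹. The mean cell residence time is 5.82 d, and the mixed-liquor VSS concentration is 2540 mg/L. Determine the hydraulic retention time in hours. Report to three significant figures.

τ ≈ 49.5 h

Steady-state biomass mass balance: V·X·(1 + k_d·θ_c) = Y·Q·(S₀ − S)·θ_c, so V = 0.564 × 1640 × (2370 − 3.70) × 5.82 / [2540 × (1 + 0.0831 × 5.82)] = 1.27×10^7 / 3768 = 3380 m³.
HRT = V/Q = 3380 m³ / 1640 m³·d⁻¹ = 2.061 d × 24 = 49.47 h.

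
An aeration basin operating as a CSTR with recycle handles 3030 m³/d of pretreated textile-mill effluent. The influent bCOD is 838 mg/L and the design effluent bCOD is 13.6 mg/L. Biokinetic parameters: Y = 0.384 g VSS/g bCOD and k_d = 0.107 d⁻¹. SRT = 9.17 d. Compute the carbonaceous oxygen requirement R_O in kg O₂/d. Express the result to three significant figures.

R_O ≈ 1810 kg O₂/d

Correct the yield for decay: Y_obs = Y/(1 + k_d θ_c) = 0.384 / (1 + 0.107 × 9.17) = 0.384 / 1.981 = 0.1938.
Substrate removed = Q·(S₀ − S) = 3030 m³/d × (838 − 13.6) g/m³ = 2.5×10^6 g/d = 2498 kg/d.
Net sludge production P_X = 0.1938 × 2498 = 484.2 kg VSS/d.
Carbonaceous O₂ demand = substrate oxidised − cell-mass equivalent = 2498 − 1.42 × 484.2 = 1810 kg O₂/d.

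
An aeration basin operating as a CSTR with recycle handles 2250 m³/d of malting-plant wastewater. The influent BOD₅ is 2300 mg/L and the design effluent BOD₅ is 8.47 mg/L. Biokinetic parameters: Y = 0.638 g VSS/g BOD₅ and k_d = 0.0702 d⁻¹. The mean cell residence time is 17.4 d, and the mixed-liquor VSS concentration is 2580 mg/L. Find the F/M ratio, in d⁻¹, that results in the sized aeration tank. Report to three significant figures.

F/M ≈ 0.201 d⁻¹

Rearranging the biomass balance for a CMAS with decay, V = Y·Q·ΔS·θ_c / [X·(1+k_d θ_c)] = 0.638 × 2250 × (2300 − 8.47) × 17.4 / [2580 × (1 + 0.0702 × 17.4)] = 5.72×10^7 / 5731 = 9987 m³.
Food-to-microorganism ratio F/M = Q S₀ / (V X) = 2250 × 2300 / (9987 × 2580) = 0.2009 d⁻¹.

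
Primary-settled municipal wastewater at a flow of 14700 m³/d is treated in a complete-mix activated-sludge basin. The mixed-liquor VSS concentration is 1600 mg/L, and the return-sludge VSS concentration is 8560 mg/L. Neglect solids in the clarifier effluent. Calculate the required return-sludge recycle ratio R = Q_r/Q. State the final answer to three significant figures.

R ≈ 0.230

Mass balance around the secondary clarifier (neglecting effluent solids): R = X / (X_r − X) = 1600 / (8560 − 1600) = 0.2299.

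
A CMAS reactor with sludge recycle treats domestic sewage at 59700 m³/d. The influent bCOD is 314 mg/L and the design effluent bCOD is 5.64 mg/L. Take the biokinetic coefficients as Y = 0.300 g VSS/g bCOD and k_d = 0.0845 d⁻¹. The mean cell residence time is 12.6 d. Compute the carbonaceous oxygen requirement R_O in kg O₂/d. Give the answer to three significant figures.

R_O ≈ 14600 kg O₂/d

Y_obs = Y / (1 + k_d θ_c) = 0.300 / (1 + 0.0845 × 12.6) = 0.300 / 2.065 = 0.1453.
ΔS = 314 − 5.64 = 308.4 mg/L, so the substrate removal rate is 59700 × 308.4/1000 = 18409 kg bCOD/d.
P_X = Y_obs·Q·(S₀ − S) = 0.1453 × 18409 = 2675 kg VSS/d.
Carbonaceous O₂ demand = substrate oxidised − cell-mass equivalent = 18409 − 1.42 × 2675 = 14611 kg O₂/d.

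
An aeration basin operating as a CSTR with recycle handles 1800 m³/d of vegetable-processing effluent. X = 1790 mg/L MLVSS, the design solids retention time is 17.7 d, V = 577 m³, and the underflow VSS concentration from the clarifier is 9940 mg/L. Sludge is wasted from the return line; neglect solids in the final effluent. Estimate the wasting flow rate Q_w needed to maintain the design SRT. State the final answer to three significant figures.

Q_w ≈ 5.87 m³/d

Q_w = (V·X)/(θ_c X_r) = 577.0 × 1790 / (17.7 × 9940) = 5.870 m³/d.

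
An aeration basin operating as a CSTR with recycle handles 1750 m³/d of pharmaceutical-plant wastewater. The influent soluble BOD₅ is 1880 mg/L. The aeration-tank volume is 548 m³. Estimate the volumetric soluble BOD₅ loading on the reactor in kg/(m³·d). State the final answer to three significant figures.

L_v ≈ 6.00 kg soluble BOD₅/(m³·d)

Volumetric loading L_v = Q·S₀ / V = 1750 × 1880 g/m³ / 548.0 m³ = 6004 g/(m³·d) = 6.004 kg soluble BOD₅/(m³·d).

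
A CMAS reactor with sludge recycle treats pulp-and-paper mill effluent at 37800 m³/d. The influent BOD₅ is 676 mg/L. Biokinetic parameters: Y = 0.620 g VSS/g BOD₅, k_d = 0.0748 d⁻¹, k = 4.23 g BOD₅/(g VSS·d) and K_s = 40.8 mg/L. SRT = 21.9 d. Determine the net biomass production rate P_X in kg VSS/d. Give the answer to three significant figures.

P_X ≈ 5990 kg VSS/d

Effluent substrate depends only on kinetics and SRT: S = K_s(1 + k_d θ_c) / [θ_c(Yk − k_d) − 1] = 40.8 × (1 + 0.0748 × 21.9) / [21.9 × (0.620 × 4.23 − 0.0748) − 1] = 107.6 / 54.80 = 1.964 mg/L.
Observed yield with endogenous decay: Y_obs = Y / (1 + k_d·θ_c) = 0.620 / (1 + 0.0748 × 21.9) = 0.620 / 2.638 = 0.2350 g VSS/g BOD₅.
Substrate removed = Q·(S₀ − S) = 37800 m³/d × (676 − 1.96) g/m³ = 2.55×10^7 g/d = 25479 kg/d.
Biomass produced: P_X = Y_obs·Q·ΔS = 0.2350 × 25479 ≈ 5988 kg VSS/d.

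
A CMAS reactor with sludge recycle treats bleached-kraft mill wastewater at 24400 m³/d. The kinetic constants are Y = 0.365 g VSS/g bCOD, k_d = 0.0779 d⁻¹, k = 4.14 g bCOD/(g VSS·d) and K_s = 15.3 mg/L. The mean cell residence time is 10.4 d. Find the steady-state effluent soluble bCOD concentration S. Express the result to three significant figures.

S ≈ 1.99 mg/L

From the Monod/SRT balance for a CMAS, S = K_s·(1+k_d θ_c)/[θ_c·(Y k − k_d) − 1] = 15.3 × (1 + 0.0779 × 10.4) / [10.4 × (0.365 × 4.14 − 0.0779) − 1] = 27.70 / 13.91 = 1.992 mg/L.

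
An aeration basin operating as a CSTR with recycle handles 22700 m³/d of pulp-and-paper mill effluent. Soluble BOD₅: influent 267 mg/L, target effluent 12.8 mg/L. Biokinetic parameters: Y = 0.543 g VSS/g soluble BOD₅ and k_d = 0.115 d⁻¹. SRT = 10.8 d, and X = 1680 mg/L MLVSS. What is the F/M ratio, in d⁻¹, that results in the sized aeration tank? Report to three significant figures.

F/M ≈ 0.402 d⁻¹

Steady-state biomass mass balance: V·X·(1 + k_d·θ_c) = Y·Q·(S₀ − S)·θ_c, so V = 0.543 × 22700 × (267 − 12.8) × 10.8 / [1680 × (1 + 0.115 × 10.8)] = 3.38×10^7 / 3767 = 8984 m³.
F/M = Q·S₀ / (V·X) = 22700 × 267 / (8984 × 1680) = 0.4016 g soluble BOD₅·(g VSS·d)⁻¹.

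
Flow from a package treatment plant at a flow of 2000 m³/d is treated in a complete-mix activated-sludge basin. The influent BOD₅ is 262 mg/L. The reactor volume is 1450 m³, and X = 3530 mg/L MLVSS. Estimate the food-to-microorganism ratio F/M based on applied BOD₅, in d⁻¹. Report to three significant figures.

F/M = applied load / biomass = Q·S₀/(V·X) = 2000 × 262 / (1450 × 3530) = 0.1024 d⁻¹.

F/M ≈ 0.102 d⁻¹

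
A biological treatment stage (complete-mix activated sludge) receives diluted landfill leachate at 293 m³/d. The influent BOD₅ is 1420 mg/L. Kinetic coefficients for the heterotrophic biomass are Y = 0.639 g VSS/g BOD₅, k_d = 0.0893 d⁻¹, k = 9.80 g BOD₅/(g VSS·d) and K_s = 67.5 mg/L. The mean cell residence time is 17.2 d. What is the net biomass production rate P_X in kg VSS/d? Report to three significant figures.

From the Monod/SRT balance for a CMAS, S = K_s·(1+k_d θ_c)/[θ_c·(Y k − k_d) − 1] = 67.5 × (1 + 0.0893 × 17.2) / [17.2 × (0.639 × 9.80 − 0.0893) − 1] = 171.2 / 105.2 = 1.628 mg/L.
Y_obs = Y / (1 + k_d θ_c) = 0.639 / (1 + 0.0893 × 17.2) = 0.639 / 2.536 = 0.2520.
ΔS = 1420 − 1.63 = 1418 mg/L, so the substrate removal rate is 293 × 1418/1000 = 415.6 kg BOD₅/d.
So the net sludge growth is P_X = 0.2520 × 415.6 = 104.7 kg VSS/d.

P_X ≈ 105 kg VSS/d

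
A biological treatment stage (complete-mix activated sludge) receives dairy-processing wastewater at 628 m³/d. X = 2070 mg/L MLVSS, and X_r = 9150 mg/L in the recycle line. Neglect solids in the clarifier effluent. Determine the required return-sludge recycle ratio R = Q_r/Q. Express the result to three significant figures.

Mass balance around the secondary clarifier (neglecting effluent solids): R = X / (X_r − X) = 2070 / (9150 − 2070) = 0.2924.

R ≈ 0.292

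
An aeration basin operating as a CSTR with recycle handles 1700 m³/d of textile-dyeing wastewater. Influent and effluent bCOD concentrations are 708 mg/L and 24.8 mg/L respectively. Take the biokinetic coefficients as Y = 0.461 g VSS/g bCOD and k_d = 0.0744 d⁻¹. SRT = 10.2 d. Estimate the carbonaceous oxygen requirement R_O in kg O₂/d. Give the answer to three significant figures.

The observed yield is Y_obs = Y/(1 + k_d·θ_c) = 0.461 / (1 + 0.0744 × 10.2) = 0.461 / 1.759 = 0.2621 g VSS per g bCOD removed.
ΔS = 708 − 24.8 = 683.2 mg/L, so the substrate removal rate is 1700 × 683.2/1000 = 1161 kg bCOD/d.
Biomass synthesised: P_X = Y_obs × 1161 = 304.4 kg VSS/d.
Carbonaceous O₂ demand = substrate oxidised − cell-mass equivalent = 1161 − 1.42 × 304.4 = 729.2 kg O₂/d.

R_O ≈ 729 kg O₂/d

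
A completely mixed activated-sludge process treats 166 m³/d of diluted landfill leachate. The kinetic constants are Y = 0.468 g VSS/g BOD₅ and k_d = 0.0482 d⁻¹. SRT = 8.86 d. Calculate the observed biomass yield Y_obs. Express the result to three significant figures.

Y_obs ≈ 0.328 g VSS/g BOD₅

Observed yield with endogenous decay: Y_obs = Y / (1 + k_d·θ_c) = 0.468 / (1 + 0.0482 × 8.86) = 0.468 / 1.427 = 0.3279 g VSS/g BOD₅.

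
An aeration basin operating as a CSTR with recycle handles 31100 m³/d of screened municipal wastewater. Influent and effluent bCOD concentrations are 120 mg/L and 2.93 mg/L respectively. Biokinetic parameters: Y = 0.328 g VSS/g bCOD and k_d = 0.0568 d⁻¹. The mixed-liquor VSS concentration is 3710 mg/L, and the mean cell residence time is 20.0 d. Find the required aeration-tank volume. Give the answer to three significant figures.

From the SRT design equation V = Y Q (S₀−S) θ_c / [X (1 + k_d θ_c)] = 0.328 × 31100 × (120 − 2.93) × 20.0 / [3710 × (1 + 0.0568 × 20.0)] = 2.39×10^7 / 7925 = 3014 m³.

V ≈ 3010 m³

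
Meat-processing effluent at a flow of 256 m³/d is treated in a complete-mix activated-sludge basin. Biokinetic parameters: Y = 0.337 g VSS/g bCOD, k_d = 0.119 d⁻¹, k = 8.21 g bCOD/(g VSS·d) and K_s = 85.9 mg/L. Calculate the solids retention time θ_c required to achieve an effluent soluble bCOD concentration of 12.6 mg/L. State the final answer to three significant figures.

θ_c ≈ 4.26 d

From 1/θ_c = Y·k·S/(K_s + S) − k_d: Y·k·S/(K_s+S) = 0.337 × 8.21 × 12.6 / (85.9 + 12.6) = 0.3539 d⁻¹.
Then 1/θ_c = μ − k_d = 0.3539 − 0.119 = 0.2349 d⁻¹, giving θ_c = 4.257 d.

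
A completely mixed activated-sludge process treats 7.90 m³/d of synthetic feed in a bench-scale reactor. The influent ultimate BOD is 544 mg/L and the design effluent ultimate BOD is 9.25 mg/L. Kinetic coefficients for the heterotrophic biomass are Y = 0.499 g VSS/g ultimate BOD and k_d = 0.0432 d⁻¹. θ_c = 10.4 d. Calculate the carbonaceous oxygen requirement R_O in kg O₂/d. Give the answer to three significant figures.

Correct the yield for decay: Y_obs = Y/(1 + k_d θ_c) = 0.499 / (1 + 0.0432 × 10.4) = 0.499 / 1.449 = 0.3443.
ΔS = 544 − 9.25 = 534.8 mg/L, so the substrate removal rate is 7.90 × 534.8/1000 = 4.225 kg ultimate BOD/d.
Biomass synthesised: P_X = Y_obs × 4.225 = 1.455 kg VSS/d.
R_O = Q·(S₀ − S) − 1.42·P_X = 4.225 − 1.42 × 1.455 = 2.159 kg O₂/d.

R_O ≈ 2.16 kg O₂/d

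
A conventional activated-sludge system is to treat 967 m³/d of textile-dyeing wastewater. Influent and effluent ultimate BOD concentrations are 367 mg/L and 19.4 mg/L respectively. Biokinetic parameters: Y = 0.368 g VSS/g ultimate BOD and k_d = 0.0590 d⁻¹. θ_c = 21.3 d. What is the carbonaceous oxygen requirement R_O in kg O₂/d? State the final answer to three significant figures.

The observed yield is Y_obs = Y/(1 + k_d·θ_c) = 0.368 / (1 + 0.0590 × 21.3) = 0.368 / 2.257 = 0.1631 g VSS per g ultimate BOD removed.
Mass of ultimate BOD removed per day: Q(S₀ − S) = 967 × 347.6 g/m³ = 336.1 kg/d.
P_X = Y_obs·Q·(S₀ − S) = 0.1631 × 336.1 = 54.81 kg VSS/d.
R_O = Q·ΔS − 1.42 P_X = 336.1 − 77.83 = 258.3 kg O₂/d.

R_O ≈ 258 kg O₂/d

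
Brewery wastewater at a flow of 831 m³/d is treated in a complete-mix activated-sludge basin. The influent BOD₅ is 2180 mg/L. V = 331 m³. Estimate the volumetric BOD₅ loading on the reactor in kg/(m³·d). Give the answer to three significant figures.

L_v ≈ 5.47 kg BOD₅/(m³·d)

Volumetric loading L_v = Q·S₀ / V = 831 × 2180 g/m³ / 331.0 m³ = 5473 g/(m³·d) = 5.473 kg BOD₅/(m³·d).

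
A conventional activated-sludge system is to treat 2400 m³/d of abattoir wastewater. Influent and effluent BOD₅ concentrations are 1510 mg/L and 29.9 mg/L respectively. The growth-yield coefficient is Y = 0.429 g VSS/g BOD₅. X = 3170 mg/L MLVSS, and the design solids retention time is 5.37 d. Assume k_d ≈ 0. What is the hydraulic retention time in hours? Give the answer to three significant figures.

Biomass mass balance (decay neglected): V·X = Y·Q·(S₀ − S)·θ_c, so V = 0.429 × 2400 × (1510 − 29.9) × 5.37 / 3170 = 2582 m³.
HRT = V/Q = 2582 m³ / 2400 m³·d⁻¹ = 1.076 d × 24 = 25.82 h.

τ ≈ 25.8 h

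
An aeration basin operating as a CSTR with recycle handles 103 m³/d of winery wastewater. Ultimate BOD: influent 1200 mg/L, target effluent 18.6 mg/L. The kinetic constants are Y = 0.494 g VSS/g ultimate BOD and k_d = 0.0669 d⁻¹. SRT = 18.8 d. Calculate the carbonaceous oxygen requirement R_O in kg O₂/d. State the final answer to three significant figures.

R_O ≈ 83.9 kg O₂/d

Observed yield with endogenous decay: Y_obs = Y / (1 + k_d·θ_c) = 0.494 / (1 + 0.0669 × 18.8) = 0.494 / 2.258 = 0.2188 g VSS/g ultimate BOD.
Q·(S₀ − S) = 103 × (1200 − 18.6) × 10⁻³ = 121.7 kg/d removed.
Net sludge production P_X = 0.2188 × 121.7 = 26.63 kg VSS/d.
Carbonaceous O₂ demand = substrate oxidised − cell-mass equivalent = 121.7 − 1.42 × 26.63 = 83.88 kg O₂/d.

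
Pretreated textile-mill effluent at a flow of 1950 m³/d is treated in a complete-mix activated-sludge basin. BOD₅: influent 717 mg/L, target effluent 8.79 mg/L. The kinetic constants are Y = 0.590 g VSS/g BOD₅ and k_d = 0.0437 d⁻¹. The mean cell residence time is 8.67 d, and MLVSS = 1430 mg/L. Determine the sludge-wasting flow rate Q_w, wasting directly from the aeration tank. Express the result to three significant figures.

Q_w ≈ 413 m³/d

Rearranging the biomass balance for a CMAS with decay, V = Y·Q·ΔS·θ_c / [X·(1+k_d θ_c)] = 0.590 × 1950 × (717 − 8.79) × 8.67 / [1430 × (1 + 0.0437 × 8.67)] = 7.06×10^6 / 1972 = 3583 m³.
Wasting from the aeration tank: Q_w = V / θ_c = 3583 / 8.67 = 413.2 m³/d.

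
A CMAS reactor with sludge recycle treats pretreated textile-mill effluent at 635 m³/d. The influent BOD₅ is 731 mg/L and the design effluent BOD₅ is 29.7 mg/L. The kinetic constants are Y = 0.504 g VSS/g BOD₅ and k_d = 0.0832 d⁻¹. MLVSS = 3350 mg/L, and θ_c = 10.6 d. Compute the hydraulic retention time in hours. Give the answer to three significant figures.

τ ≈ 14.3 h

Steady-state biomass mass balance: V·X·(1 + k_d·θ_c) = Y·Q·(S₀ − S)·θ_c, so V = 0.504 × 635 × (731 − 29.7) × 10.6 / [3350 × (1 + 0.0832 × 10.6)] = 2.38×10^6 / 6304 = 377.4 m³.
τ = V/Q = 377.4/635 = 0.5943 d, or 14.26 h.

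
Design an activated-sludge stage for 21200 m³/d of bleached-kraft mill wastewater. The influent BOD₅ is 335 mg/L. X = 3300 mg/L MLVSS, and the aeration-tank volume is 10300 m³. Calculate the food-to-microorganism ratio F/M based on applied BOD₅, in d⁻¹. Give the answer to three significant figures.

Food-to-microorganism ratio F/M = Q S₀ / (V X) = 21200 × 335 / (10300 × 3300) = 0.2089 d⁻¹.

F/M ≈ 0.209 d⁻¹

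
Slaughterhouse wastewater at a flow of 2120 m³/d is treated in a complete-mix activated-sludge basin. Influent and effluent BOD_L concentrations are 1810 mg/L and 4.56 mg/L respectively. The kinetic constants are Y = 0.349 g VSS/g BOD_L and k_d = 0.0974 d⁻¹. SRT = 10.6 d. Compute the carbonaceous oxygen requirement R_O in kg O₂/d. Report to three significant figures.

R_O ≈ 2890 kg O₂/d

Observed yield with endogenous decay: Y_obs = Y / (1 + k_d·θ_c) = 0.349 / (1 + 0.0974 × 10.6) = 0.349 / 2.032 = 0.1717 g VSS/g BOD_L.
Substrate removed = Q·(S₀ − S) = 2120 m³/d × (1810 − 4.56) g/m³ = 3.83×10^6 g/d = 3828 kg/d.
Biomass synthesised: P_X = Y_obs × 3828 = 657.2 kg VSS/d.
Carbonaceous O₂ demand = substrate oxidised − cell-mass equivalent = 3828 − 1.42 × 657.2 = 2894 kg O₂/d.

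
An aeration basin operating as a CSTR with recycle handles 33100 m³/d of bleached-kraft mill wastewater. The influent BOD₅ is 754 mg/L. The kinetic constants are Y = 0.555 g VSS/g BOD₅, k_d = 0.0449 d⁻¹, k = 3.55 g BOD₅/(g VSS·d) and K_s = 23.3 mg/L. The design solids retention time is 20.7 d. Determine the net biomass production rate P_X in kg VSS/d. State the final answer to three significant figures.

P_X ≈ 7170 kg VSS/d

From the Monod/SRT balance for a CMAS, S = K_s·(1+k_d θ_c)/[θ_c·(Y k − k_d) − 1] = 23.3 × (1 + 0.0449 × 20.7) / [20.7 × (0.555 × 3.55 − 0.0449) − 1] = 44.96 / 38.85 = 1.157 mg/L.
Observed yield with endogenous decay: Y_obs = Y / (1 + k_d·θ_c) = 0.555 / (1 + 0.0449 × 20.7) = 0.555 / 1.929 = 0.2876 g VSS/g BOD₅.
Substrate removed = Q·(S₀ − S) = 33100 m³/d × (754 − 1.16) g/m³ = 2.49×10^7 g/d = 24919 kg/d.
Biomass produced: P_X = Y_obs·Q·ΔS = 0.2876 × 24919 ≈ 7168 kg VSS/d.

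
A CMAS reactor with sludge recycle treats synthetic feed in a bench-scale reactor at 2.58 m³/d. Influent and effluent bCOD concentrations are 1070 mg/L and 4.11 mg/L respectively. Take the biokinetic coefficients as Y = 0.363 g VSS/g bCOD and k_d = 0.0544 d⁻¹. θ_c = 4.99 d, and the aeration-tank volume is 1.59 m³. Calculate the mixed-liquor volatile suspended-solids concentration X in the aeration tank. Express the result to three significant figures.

From V·X·(1 + k_d·θ_c) = Y·Q·(S₀ − S)·θ_c: X = 0.363 × 2.58 × (1070 − 4.11) × 4.99 / [1.59 × (1 + 0.0544 × 4.99)] = 2464 mg/L.

X ≈ 2460 mg/L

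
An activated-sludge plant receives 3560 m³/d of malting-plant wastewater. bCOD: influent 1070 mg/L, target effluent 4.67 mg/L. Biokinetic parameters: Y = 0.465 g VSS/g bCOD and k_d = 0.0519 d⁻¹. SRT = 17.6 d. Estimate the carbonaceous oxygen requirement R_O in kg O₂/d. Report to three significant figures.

R_O ≈ 2480 kg O₂/d

Observed yield with endogenous decay: Y_obs = Y / (1 + k_d·θ_c) = 0.465 / (1 + 0.0519 × 17.6) = 0.465 / 1.913 = 0.2430 g VSS/g bCOD.
Q·(S₀ − S) = 3560 × (1070 − 4.67) × 10⁻³ = 3793 kg/d removed.
Net sludge production P_X = 0.2430 × 3793 = 921.7 kg VSS/d.
R_O = Q·ΔS − 1.42 P_X = 3793 − 1309 = 2484 kg O₂/d.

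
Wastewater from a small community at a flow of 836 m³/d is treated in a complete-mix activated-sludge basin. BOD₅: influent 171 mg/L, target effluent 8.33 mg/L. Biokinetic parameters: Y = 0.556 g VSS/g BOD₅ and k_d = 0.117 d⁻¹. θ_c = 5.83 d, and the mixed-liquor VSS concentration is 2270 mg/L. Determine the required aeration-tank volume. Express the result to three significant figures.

V ≈ 115 m³

Rearranging the biomass balance for a CMAS with decay, V = Y·Q·ΔS·θ_c / [X·(1+k_d θ_c)] = 0.556 × 836 × (171 − 8.33) × 5.83 / [2270 × (1 + 0.117 × 5.83)] = 4.41×10^5 / 3818 = 115.4 m³.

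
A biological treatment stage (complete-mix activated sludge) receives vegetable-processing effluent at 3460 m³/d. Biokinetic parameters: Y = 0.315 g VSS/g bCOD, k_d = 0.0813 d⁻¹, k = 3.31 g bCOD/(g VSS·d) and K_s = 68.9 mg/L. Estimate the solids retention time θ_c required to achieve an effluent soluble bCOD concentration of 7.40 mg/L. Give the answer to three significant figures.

θ_c ≈ 50.4 d

At the target effluent, Y k S/(K_s+S) = 0.315×3.31×7.40/76.30 = 0.1011 d⁻¹.
θ_c = 1/(μ − k_d) = 1/(0.1011 − 0.0813) = 1/0.01982 = 50.45 d.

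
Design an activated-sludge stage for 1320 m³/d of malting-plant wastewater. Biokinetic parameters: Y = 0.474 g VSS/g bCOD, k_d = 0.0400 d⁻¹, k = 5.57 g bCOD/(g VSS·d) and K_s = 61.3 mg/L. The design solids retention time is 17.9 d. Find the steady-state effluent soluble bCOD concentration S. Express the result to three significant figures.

S ≈ 2.31 mg/L

For a completely mixed reactor with recycle the Lawrence–McCarty relation gives S = K_s·(1 + k_d·θ_c) / [θ_c·(Y·k − k_d) − 1] = 61.3 × (1 + 0.0400 × 17.9) / [17.9 × (0.474 × 5.57 − 0.0400) − 1] = 105.2 / 45.54 = 2.310 mg/L.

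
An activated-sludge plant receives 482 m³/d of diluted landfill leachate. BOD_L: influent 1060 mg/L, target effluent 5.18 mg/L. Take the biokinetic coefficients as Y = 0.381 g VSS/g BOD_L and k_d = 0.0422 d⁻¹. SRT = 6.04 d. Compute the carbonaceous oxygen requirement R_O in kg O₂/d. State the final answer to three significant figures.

R_O ≈ 289 kg O₂/d

Y_obs = Y / (1 + k_d θ_c) = 0.381 / (1 + 0.0422 × 6.04) = 0.381 / 1.255 = 0.3036.
Substrate removed = Q·(S₀ − S) = 482 m³/d × (1060 − 5.18) g/m³ = 5.08×10^5 g/d = 508.4 kg/d.
Net sludge production P_X = 0.3036 × 508.4 = 154.4 kg VSS/d.
R_O = Q·(S₀ − S) − 1.42·P_X = 508.4 − 1.42 × 154.4 = 289.2 kg O₂/d.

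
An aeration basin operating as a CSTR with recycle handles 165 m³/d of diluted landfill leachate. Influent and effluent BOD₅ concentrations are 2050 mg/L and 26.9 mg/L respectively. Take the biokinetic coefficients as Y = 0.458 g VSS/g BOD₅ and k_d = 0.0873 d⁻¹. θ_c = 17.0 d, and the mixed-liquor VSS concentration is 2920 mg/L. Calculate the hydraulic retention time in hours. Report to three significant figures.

τ ≈ 52.1 h

From the SRT design equation V = Y Q (S₀−S) θ_c / [X (1 + k_d θ_c)] = 0.458 × 165 × (2050 − 26.9) × 17.0 / [2920 × (1 + 0.0873 × 17.0)] = 2.6×10^6 / 7254 = 358.3 m³.
HRT = V/Q = 358.3 m³ / 165 m³·d⁻¹ = 2.172 d × 24 = 52.12 h.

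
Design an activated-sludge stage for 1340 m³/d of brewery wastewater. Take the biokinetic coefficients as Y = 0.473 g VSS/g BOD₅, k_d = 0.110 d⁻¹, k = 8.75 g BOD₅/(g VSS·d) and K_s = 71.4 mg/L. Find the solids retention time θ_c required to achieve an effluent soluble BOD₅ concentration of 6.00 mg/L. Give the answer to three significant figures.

From 1/θ_c = Y·k·S/(K_s + S) − k_d: Y·k·S/(K_s+S) = 0.473 × 8.75 × 6.00 / (71.4 + 6.00) = 0.3208 d⁻¹.
θ_c = 1/(μ − k_d) = 1/(0.3208 − 0.110) = 1/0.2108 = 4.743 d.

θ_c ≈ 4.74 d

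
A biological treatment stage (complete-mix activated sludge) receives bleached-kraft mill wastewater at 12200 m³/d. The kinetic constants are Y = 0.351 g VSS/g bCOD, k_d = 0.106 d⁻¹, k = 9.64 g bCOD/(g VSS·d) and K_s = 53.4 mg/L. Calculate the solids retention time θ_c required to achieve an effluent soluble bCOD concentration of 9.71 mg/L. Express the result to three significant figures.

θ_c ≈ 2.41 d

Specific growth rate at S = 9.71 mg/L: μ = YkS/(K_s+S) = 0.351·9.64·9.71/(53.4+9.71) = 0.5206 d⁻¹.
Then 1/θ_c = μ − k_d = 0.5206 − 0.106 = 0.4146 d⁻¹, giving θ_c = 2.412 d.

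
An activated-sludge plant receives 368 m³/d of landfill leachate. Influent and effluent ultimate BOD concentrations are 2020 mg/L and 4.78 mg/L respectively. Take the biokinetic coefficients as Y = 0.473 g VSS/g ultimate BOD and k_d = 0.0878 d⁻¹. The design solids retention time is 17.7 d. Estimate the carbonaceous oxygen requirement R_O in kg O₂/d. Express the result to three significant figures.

The observed yield is Y_obs = Y/(1 + k_d·θ_c) = 0.473 / (1 + 0.0878 × 17.7) = 0.473 / 2.554 = 0.1852 g VSS per g ultimate BOD removed.
Q·(S₀ − S) = 368 × (2020 − 4.78) × 10⁻³ = 741.6 kg/d removed.
Biomass synthesised: P_X = Y_obs × 741.6 = 137.3 kg VSS/d.
R_O = Q·(S₀ − S) − 1.42·P_X = 741.6 − 1.42 × 137.3 = 546.6 kg O₂/d.

R_O ≈ 547 kg O₂/d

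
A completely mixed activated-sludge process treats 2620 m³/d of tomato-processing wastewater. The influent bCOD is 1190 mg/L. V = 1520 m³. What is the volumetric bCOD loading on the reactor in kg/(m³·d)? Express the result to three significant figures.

Volumetric loading L_v = Q·S₀ / V = 2620 × 1190 g/m³ / 1520 m³ = 2051 g/(m³·d) = 2.051 kg bCOD/(m³·d).

L_v ≈ 2.05 kg bCOD/(m³·d)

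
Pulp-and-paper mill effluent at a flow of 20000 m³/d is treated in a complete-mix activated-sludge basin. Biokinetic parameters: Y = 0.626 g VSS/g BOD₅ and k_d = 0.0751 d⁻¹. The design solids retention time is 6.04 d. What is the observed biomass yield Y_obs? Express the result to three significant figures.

Y_obs ≈ 0.431 g VSS/g BOD₅

Correct the yield for decay: Y_obs = Y/(1 + k_d θ_c) = 0.626 / (1 + 0.0751 × 6.04) = 0.626 / 1.454 = 0.4307.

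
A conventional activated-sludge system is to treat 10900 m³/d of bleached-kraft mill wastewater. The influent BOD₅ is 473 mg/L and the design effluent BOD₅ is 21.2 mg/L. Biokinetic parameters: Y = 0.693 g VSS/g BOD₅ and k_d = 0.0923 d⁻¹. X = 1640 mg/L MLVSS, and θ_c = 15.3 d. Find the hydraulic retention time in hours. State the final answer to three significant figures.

τ ≈ 29.1 h

Steady-state biomass mass balance: V·X·(1 + k_d·θ_c) = Y·Q·(S₀ − S)·θ_c, so V = 0.693 × 10900 × (473 − 21.2) × 15.3 / [1640 × (1 + 0.0923 × 15.3)] = 5.22×10^7 / 3956 = 13199 m³.
HRT = V/Q = 13199 m³ / 10900 m³·d⁻¹ = 1.211 d × 24 = 29.06 h.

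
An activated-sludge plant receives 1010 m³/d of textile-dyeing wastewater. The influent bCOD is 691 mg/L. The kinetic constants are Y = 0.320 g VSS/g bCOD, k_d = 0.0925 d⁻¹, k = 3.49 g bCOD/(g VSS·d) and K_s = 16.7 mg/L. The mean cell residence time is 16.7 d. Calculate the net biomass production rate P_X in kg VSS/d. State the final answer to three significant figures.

P_X ≈ 87.4 kg VSS/d

Effluent substrate depends only on kinetics and SRT: S = K_s(1 + k_d θ_c) / [θ_c(Yk − k_d) − 1] = 16.7 × (1 + 0.0925 × 16.7) / [16.7 × (0.320 × 3.49 − 0.0925) − 1] = 42.50 / 16.11 = 2.639 mg/L.
Observed yield with endogenous decay: Y_obs = Y / (1 + k_d·θ_c) = 0.320 / (1 + 0.0925 × 16.7) = 0.320 / 2.545 = 0.1257 g VSS/g bCOD.
Mass of bCOD removed per day: Q(S₀ − S) = 1010 × 688.4 g/m³ = 695.2 kg/d.
Net biomass production P_X = Y_obs × Q·(S₀ − S) = 0.1257 × 695.2 = 87.43 kg VSS/d.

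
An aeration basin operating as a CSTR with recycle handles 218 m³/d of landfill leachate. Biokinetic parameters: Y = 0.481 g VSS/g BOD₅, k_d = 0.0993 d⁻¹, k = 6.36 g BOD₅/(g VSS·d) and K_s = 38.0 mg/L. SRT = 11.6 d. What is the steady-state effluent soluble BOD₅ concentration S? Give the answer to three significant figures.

From the Monod/SRT balance for a CMAS, S = K_s·(1+k_d θ_c)/[θ_c·(Y k − k_d) − 1] = 38.0 × (1 + 0.0993 × 11.6) / [11.6 × (0.481 × 6.36 − 0.0993) − 1] = 81.77 / 33.33 = 2.453 mg/L.

S ≈ 2.45 mg/L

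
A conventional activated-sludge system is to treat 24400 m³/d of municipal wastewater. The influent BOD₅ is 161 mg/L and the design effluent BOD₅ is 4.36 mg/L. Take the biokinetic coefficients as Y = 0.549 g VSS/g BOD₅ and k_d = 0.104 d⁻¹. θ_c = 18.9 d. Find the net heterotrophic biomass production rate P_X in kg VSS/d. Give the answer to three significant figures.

Observed yield with endogenous decay: Y_obs = Y / (1 + k_d·θ_c) = 0.549 / (1 + 0.104 × 18.9) = 0.549 / 2.966 = 0.1851 g VSS/g BOD₅.
Mass of BOD₅ removed per day: Q(S₀ − S) = 24400 × 156.6 g/m³ = 3822 kg/d.
P_X = Y_obs · Q(S₀ − S) = 0.1851 × 3822 = 707.5 kg VSS/d.

P_X ≈ 708 kg VSS/d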